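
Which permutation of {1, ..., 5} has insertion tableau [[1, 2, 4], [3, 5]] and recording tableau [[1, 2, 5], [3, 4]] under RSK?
3 5 1 2 4

Reverse the RSK construction: for i from n down to 1, find the cell of Q containing i, remove the entry at that cell from P, and reverse-bump it up through P; the value ejected from row 1 is w(i).

Step i=5: Q has 5 at row 1, column 3; remove that cell from P, ejecting 4. So w(5) = 4. P is now [[1, 2], [3, 5]].
Step i=4: Q has 4 at row 2, column 2; remove 5 from row 2 of P and reverse-bump: 5 enters row 1 and ejects 2. So w(4) = 2. P is now [[1, 5], [3]].
Step i=3: Q has 3 at row 2, column 1; remove 3 from row 2 of P and reverse-bump: 3 enters row 1 and ejects 1. So w(3) = 1. P is now [[3, 5]].
Step i=2: Q has 2 at row 1, column 2; remove that cell from P, ejecting 5. So w(2) = 5. P is now [[3]].
Step i=1: Q has 1 at row 1, column 1; remove that cell from P, ejecting 3. So w(1) = 3. P is now [].

So w = 3 5 1 2 4.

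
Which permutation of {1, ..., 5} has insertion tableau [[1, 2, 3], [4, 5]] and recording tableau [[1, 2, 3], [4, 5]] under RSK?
1 4 5 2 3

Reverse the RSK construction: for i from n down to 1, find the cell of Q containing i, remove the entry at that cell from P, and reverse-bump it up through P; the value ejected from row 1 is w(i).

Step i=5: Q has 5 at row 2, column 2; remove 5 from row 2 of P and reverse-bump: 5 enters row 1 and ejects 3. So w(5) = 3. P is now [[1, 2, 5], [4]].
Step i=4: Q has 4 at row 2, column 1; remove 4 from row 2 of P and reverse-bump: 4 enters row 1 and ejects 2. So w(4) = 2. P is now [[1, 4, 5]].
Step i=3: Q has 3 at row 1, column 3; remove that cell from P, ejecting 5. So w(3) = 5. P is now [[1, 4]].
Step i=2: Q has 2 at row 1, column 2; remove that cell from P, ejecting 4. So w(2) = 4. P is now [[1]].
Step i=1: Q has 1 at row 1, column 1; remove that cell from P, ejecting 1. So w(1) = 1. P is now [].

So w = 1 4 5 2 3.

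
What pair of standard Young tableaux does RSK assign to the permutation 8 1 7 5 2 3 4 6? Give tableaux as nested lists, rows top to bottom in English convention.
Insert each entry of the permutation into P by Schensted row insertion, recording in Q the position of each new cell.

Insert 8: appended to row 1. P = [[8]], Q = [[1]].
Insert 1: 1 bumps 8 from row 1; 8 starts row 2. P = [[1], [8]], Q = [[1], [2]].
Insert 7: appended to row 1. P = [[1, 7], [8]], Q = [[1, 3], [2]].
Insert 5: 5 bumps 7 from row 1; 7 bumps 8 from row 2; 8 starts row 3. P = [[1, 5], [7], [8]], Q = [[1, 3], [2], [4]].
Insert 2: 2 bumps 5 from row 1; 5 bumps 7 from row 2; 7 bumps 8 from row 3; 8 starts row 4. P = [[1, 2], [5], [7], [8]], Q = [[1, 3], [2], [4], [5]].
Insert 3: appended to row 1. P = [[1, 2, 3], [5], [7], [8]], Q = [[1, 3, 6], [2], [4], [5]].
Insert 4: appended to row 1. P = [[1, 2, 3, 4], [5], [7], [8]], Q = [[1, 3, 6, 7], [2], [4], [5]].
Insert 6: appended to row 1. P = [[1, 2, 3, 4, 6], [5], [7], [8]], Q = [[1, 3, 6, 7, 8], [2], [4], [5]].

So P = [[1, 2, 3, 4, 6], [5], [7], [8]], Q = [[1, 3, 6, 7, 8], [2], [4], [5]].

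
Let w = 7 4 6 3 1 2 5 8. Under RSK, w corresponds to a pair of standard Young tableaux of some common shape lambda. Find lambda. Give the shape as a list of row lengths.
Row-insert each entry into an empty tableau.

After inserting 7: P = [[7]].
After inserting 4: P = [[4], [7]].
After inserting 6: P = [[4, 6], [7]].
After inserting 3: P = [[3, 6], [4], [7]].
After inserting 1: P = [[1, 6], [3], [4], [7]].
After inserting 2: P = [[1, 2], [3, 6], [4], [7]].
After inserting 5: P = [[1, 2, 5], [3, 6], [4], [7]].
After inserting 8: P = [[1, 2, 5, 8], [3, 6], [4], [7]].

The final insertion tableau P = [[1, 2, 5, 8], [3, 6], [4], [7]] has shape [4, 2, 1, 1].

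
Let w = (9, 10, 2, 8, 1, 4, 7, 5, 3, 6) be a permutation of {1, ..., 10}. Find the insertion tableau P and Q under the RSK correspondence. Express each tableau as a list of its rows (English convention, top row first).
P = [[1, 3, 5, 6], [2, 4], [7, 10], [8], [9]], Q = [[1, 2, 7, 10], [3, 4], [5, 6], [8], [9]]

Insert each entry of the permutation into P by Schensted row insertion, recording in Q the position of each new cell.

Insert 9: appended to row 1. P = [[9]].
Insert 10: appended to row 1. P = [[9, 10]].
Insert 2: 2 bumps 9 from row 1; 9 starts row 2. P = [[2, 10], [9]].
Insert 8: 8 bumps 10 from row 1; 10 appends to row 2. P = [[2, 8], [9, 10]].
Insert 1: 1 bumps 2 from row 1; 2 bumps 9 from row 2; 9 starts row 3. P = [[1, 8], [2, 10], [9]].
Insert 4: 4 bumps 8 from row 1; 8 bumps 10 from row 2; 10 appends to row 3. P = [[1, 4], [2, 8], [9, 10]].
Insert 7: appended to row 1. P = [[1, 4, 7], [2, 8], [9, 10]].
Insert 5: 5 bumps 7 from row 1; 7 bumps 8 from row 2; 8 bumps 9 from row 3; 9 starts row 4. P = [[1, 4, 5], [2, 7], [8, 10], [9]].
Insert 3: 3 bumps 4 from row 1; 4 bumps 7 from row 2; 7 bumps 8 from row 3; 8 bumps 9 from row 4; 9 starts row 5. P = [[1, 3, 5], [2, 4], [7, 10], [8], [9]].
Insert 6: appended to row 1. P = [[1, 3, 5, 6], [2, 4], [7, 10], [8], [9]].

So P = [[1, 3, 5, 6], [2, 4], [7, 10], [8], [9]], Q = [[1, 2, 7, 10], [3, 4], [5, 6], [8], [9]].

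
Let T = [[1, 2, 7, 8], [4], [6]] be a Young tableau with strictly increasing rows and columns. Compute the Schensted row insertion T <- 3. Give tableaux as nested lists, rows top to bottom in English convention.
[[1, 2, 3, 8], [4, 7], [6]]

In row 1, 3 replaces 7 (the leftmost entry greater than 3); 7 is bumped to row 2. 7 is appended to row 2. The new tableau is [[1, 2, 3, 8], [4, 7], [6]].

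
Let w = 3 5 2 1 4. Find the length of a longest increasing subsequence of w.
2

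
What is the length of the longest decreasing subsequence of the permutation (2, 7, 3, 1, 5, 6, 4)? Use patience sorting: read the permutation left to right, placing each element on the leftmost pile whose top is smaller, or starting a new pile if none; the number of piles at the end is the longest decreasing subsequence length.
3

2: new pile. tops = [2]
7: onto pile 1 (replacing 2). tops = [7]
3: new pile. tops = [7, 3]
1: new pile. tops = [7, 3, 1]
5: onto pile 2 (replacing 3). tops = [7, 5, 1]
6: onto pile 2 (replacing 5). tops = [7, 6, 1]
4: onto pile 3 (replacing 1). tops = [7, 6, 4]

3 piles, so the longest decreasing subsequence has length 3.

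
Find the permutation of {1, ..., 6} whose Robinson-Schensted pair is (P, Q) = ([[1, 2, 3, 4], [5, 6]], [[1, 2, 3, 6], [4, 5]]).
Reverse the RSK construction: for i from n down to 1, find the cell of Q containing i, remove the entry at that cell from P, and reverse-bump it up through P; the value ejected from row 1 is w(i).

Step i=6: Q has 6 at row 1, column 4; remove that cell from P, ejecting 4. So w(6) = 4. P is now [[1, 2, 3], [5, 6]].
Step i=5: Q has 5 at row 2, column 2; remove 6 from row 2 of P and reverse-bump: 6 enters row 1 and ejects 3. So w(5) = 3. P is now [[1, 2, 6], [5]].
Step i=4: Q has 4 at row 2, column 1; remove 5 from row 2 of P and reverse-bump: 5 enters row 1 and ejects 2. So w(4) = 2. P is now [[1, 5, 6]].
Step i=3: Q has 3 at row 1, column 3; remove that cell from P, ejecting 6. So w(3) = 6. P is now [[1, 5]].
Step i=2: Q has 2 at row 1, column 2; remove that cell from P, ejecting 5. So w(2) = 5. P is now [[1]].
Step i=1: Q has 1 at row 1, column 1; remove that cell from P, ejecting 1. So w(1) = 1. P is now [].

So w = 1 5 6 2 3 4.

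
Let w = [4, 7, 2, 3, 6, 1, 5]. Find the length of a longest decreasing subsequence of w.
3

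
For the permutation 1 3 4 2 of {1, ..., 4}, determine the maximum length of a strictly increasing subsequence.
3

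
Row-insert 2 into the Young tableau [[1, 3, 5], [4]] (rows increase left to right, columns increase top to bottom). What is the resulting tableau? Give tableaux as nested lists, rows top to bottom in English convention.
[[1, 2, 5], [3], [4]]

In row 1, 2 replaces 3 (the leftmost entry greater than 2); 3 is bumped to row 2. In row 2, 3 replaces 4 (the leftmost entry greater than 3); 4 is bumped to row 3. 4 starts a new row 3. The new tableau is [[1, 2, 5], [3], [4]].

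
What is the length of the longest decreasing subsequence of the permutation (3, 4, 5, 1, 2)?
2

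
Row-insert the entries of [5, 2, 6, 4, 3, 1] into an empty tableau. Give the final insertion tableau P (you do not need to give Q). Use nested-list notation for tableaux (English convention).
Insert 5: appended to row 1. P = [[5]].
Insert 2: 2 bumps 5 from row 1; 5 starts row 2. P = [[2], [5]].
Insert 6: appended to row 1. P = [[2, 6], [5]].
Insert 4: 4 bumps 6 from row 1; 6 appends to row 2. P = [[2, 4], [5, 6]].
Insert 3: 3 bumps 4 from row 1; 4 bumps 5 from row 2; 5 starts row 3. P = [[2, 3], [4, 6], [5]].
Insert 1: 1 bumps 2 from row 1; 2 bumps 4 from row 2; 4 bumps 5 from row 3; 5 starts row 4. P = [[1, 3], [2, 6], [4], [5]].

So P = [[1, 3], [2, 6], [4], [5]].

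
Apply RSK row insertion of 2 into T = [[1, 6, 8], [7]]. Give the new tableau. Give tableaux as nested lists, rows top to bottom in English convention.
[[1, 2, 8], [6], [7]]

In row 1, 2 replaces 6 (the leftmost entry greater than 2); 6 is bumped to row 2. In row 2, 6 replaces 7 (the leftmost entry greater than 6); 7 is bumped to row 3. 7 starts a new row 3. The new tableau is [[1, 2, 8], [6], [7]].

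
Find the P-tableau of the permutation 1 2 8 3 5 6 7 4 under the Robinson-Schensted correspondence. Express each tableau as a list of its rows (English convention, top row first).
P = [[1, 2, 3, 4, 6, 7], [5], [8]]

Insert 1: appended to row 1. P = [[1]].
Insert 2: appended to row 1. P = [[1, 2]].
Insert 8: appended to row 1. P = [[1, 2, 8]].
Insert 3: 3 bumps 8 from row 1; 8 starts row 2. P = [[1, 2, 3], [8]].
Insert 5: appended to row 1. P = [[1, 2, 3, 5], [8]].
Insert 6: appended to row 1. P = [[1, 2, 3, 5, 6], [8]].
Insert 7: appended to row 1. P = [[1, 2, 3, 5, 6, 7], [8]].
Insert 4: 4 bumps 5 from row 1; 5 bumps 8 from row 2; 8 starts row 3. P = [[1, 2, 3, 4, 6, 7], [5], [8]].

So P = [[1, 2, 3, 4, 6, 7], [5], [8]].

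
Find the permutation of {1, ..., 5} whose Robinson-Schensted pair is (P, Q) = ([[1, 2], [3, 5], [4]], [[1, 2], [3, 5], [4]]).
Reverse the RSK construction: for i from n down to 1, find the cell of Q containing i, remove the entry at that cell from P, and reverse-bump it up through P; the value ejected from row 1 is w(i).

Step i=5: Q has 5 at row 2, column 2; remove 5 from row 2 of P and reverse-bump: 5 enters row 1 and ejects 2. So w(5) = 2. P is now [[1, 5], [3], [4]].
Step i=4: Q has 4 at row 3, column 1; remove 4 from row 3 of P and reverse-bump: 4 enters row 2 and ejects 3; 3 enters row 1 and ejects 1. So w(4) = 1. P is now [[3, 5], [4]].
Step i=3: Q has 3 at row 2, column 1; remove 4 from row 2 of P and reverse-bump: 4 enters row 1 and ejects 3. So w(3) = 3. P is now [[4, 5]].
Step i=2: Q has 2 at row 1, column 2; remove that cell from P, ejecting 5. So w(2) = 5. P is now [[4]].
Step i=1: Q has 1 at row 1, column 1; remove that cell from P, ejecting 4. So w(1) = 4. P is now [].

So w = 4 5 3 1 2.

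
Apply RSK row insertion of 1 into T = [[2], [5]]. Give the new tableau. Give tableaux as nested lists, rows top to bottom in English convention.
In row 1, 1 replaces 2 (the leftmost entry greater than 1); 2 is bumped to row 2. In row 2, 2 replaces 5 (the leftmost entry greater than 2); 5 is bumped to row 3. 5 starts a new row 3. The new tableau is [[1], [2], [5]].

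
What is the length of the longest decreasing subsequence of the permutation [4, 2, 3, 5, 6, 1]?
3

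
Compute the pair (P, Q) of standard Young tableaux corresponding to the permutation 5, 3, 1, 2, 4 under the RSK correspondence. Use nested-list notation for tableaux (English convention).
P = [[1, 2, 4], [3], [5]], Q = [[1, 4, 5], [2], [3]]

Insert each entry of the permutation into P by Schensted row insertion, recording in Q the position of each new cell.

Insert 5: appended to row 1. P = [[5]].
Insert 3: 3 bumps 5 from row 1; 5 starts row 2. P = [[3], [5]].
Insert 1: 1 bumps 3 from row 1; 3 bumps 5 from row 2; 5 starts row 3. P = [[1], [3], [5]].
Insert 2: appended to row 1. P = [[1, 2], [3], [5]].
Insert 4: appended to row 1. P = [[1, 2, 4], [3], [5]].

So P = [[1, 2, 4], [3], [5]], Q = [[1, 4, 5], [2], [3]].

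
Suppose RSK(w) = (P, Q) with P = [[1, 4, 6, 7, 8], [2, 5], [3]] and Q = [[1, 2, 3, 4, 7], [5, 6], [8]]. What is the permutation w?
Reverse the RSK construction: for i from n down to 1, find the cell of Q containing i, remove the entry at that cell from P, and reverse-bump it up through P; the value ejected from row 1 is w(i).

Step i=8: Q has 8 at row 3, column 1; remove 3 from row 3 of P and reverse-bump: 3 enters row 2 and ejects 2; 2 enters row 1 and ejects 1. So w(8) = 1. P is now [[2, 4, 6, 7, 8], [3, 5]].
Step i=7: Q has 7 at row 1, column 5; remove that cell from P, ejecting 8. So w(7) = 8. P is now [[2, 4, 6, 7], [3, 5]].
Step i=6: Q has 6 at row 2, column 2; remove 5 from row 2 of P and reverse-bump: 5 enters row 1 and ejects 4. So w(6) = 4. P is now [[2, 5, 6, 7], [3]].
Step i=5: Q has 5 at row 2, column 1; remove 3 from row 2 of P and reverse-bump: 3 enters row 1 and ejects 2. So w(5) = 2. P is now [[3, 5, 6, 7]].
Step i=4: Q has 4 at row 1, column 4; remove that cell from P, ejecting 7. So w(4) = 7. P is now [[3, 5, 6]].
Step i=3: Q has 3 at row 1, column 3; remove that cell from P, ejecting 6. So w(3) = 6. P is now [[3, 5]].
Step i=2: Q has 2 at row 1, column 2; remove that cell from P, ejecting 5. So w(2) = 5. P is now [[3]].
Step i=1: Q has 1 at row 1, column 1; remove that cell from P, ejecting 3. So w(1) = 3. P is now [].

So w = 3 5 6 7 2 4 8 1.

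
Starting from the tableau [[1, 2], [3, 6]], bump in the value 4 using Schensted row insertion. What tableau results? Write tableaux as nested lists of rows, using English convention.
4 is larger than every entry of row 1, so it is appended to row 1. The new tableau is [[1, 2, 4], [3, 6]].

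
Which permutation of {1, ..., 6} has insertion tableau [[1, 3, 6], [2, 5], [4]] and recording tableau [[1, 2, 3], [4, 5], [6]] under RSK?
Reverse RSK: for i = n, n-1, ..., 1, locate i in Q, remove the corresponding corner cell from P, and reverse-bump its entry up through P; the value ejected from row 1 is w(i).

So w = 4 5 6 2 3 1.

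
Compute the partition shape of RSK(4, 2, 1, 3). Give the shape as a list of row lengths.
Row-insert each entry into an empty tableau.

After inserting 4: P = [[4]].
After inserting 2: P = [[2], [4]].
After inserting 1: P = [[1], [2], [4]].
After inserting 3: P = [[1, 3], [2], [4]].

The final insertion tableau P = [[1, 3], [2], [4]] has shape [2, 1, 1].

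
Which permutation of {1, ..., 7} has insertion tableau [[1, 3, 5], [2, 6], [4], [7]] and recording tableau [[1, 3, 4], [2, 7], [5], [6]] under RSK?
Reverse the RSK construction: for i from n down to 1, find the cell of Q containing i, remove the entry at that cell from P, and reverse-bump it up through P; the value ejected from row 1 is w(i).

Step i=7: Q has 7 at row 2, column 2; remove 6 from row 2 of P and reverse-bump: 6 enters row 1 and ejects 5. So w(7) = 5. P is now [[1, 3, 6], [2], [4], [7]].
Step i=6: Q has 6 at row 4, column 1; remove 7 from row 4 of P and reverse-bump: 7 enters row 3 and ejects 4; 4 enters row 2 and ejects 2; 2 enters row 1 and ejects 1. So w(6) = 1. P is now [[2, 3, 6], [4], [7]].
Step i=5: Q has 5 at row 3, column 1; remove 7 from row 3 of P and reverse-bump: 7 enters row 2 and ejects 4; 4 enters row 1 and ejects 3. So w(5) = 3. P is now [[2, 4, 6], [7]].
Step i=4: Q has 4 at row 1, column 3; remove that cell from P, ejecting 6. So w(4) = 6. P is now [[2, 4], [7]].
Step i=3: Q has 3 at row 1, column 2; remove that cell from P, ejecting 4. So w(3) = 4. P is now [[2], [7]].
Step i=2: Q has 2 at row 2, column 1; remove 7 from row 2 of P and reverse-bump: 7 enters row 1 and ejects 2. So w(2) = 2. P is now [[7]].
Step i=1: Q has 1 at row 1, column 1; remove that cell from P, ejecting 7. So w(1) = 7. P is now [].

So w = 7 2 4 6 3 1 5.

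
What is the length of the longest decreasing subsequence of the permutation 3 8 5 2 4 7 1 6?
4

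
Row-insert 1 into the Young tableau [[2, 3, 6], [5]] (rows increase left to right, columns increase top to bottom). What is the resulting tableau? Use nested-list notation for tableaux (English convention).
In row 1, 1 replaces 2 (the leftmost entry greater than 1); 2 is bumped to row 2. In row 2, 2 replaces 5 (the leftmost entry greater than 2); 5 is bumped to row 3. 5 starts a new row 3. The new tableau is [[1, 3, 6], [2], [5]].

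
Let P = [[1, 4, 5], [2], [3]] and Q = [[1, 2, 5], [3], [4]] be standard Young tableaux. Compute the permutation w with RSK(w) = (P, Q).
3 4 2 1 5

Reverse RSK: for i = n, n-1, ..., 1, locate i in Q, remove the corresponding corner cell from P, and reverse-bump its entry up through P; the value ejected from row 1 is w(i).

So w = 3 4 2 1 5.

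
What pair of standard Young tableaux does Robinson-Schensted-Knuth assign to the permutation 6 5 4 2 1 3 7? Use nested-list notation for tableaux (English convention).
Insert each entry of the permutation into P by Schensted row insertion, recording in Q the position of each new cell.

Insert 6: appended to row 1. P = [[6]].
Insert 5: 5 bumps 6 from row 1; 6 starts row 2. P = [[5], [6]].
Insert 4: 4 bumps 5 from row 1; 5 bumps 6 from row 2; 6 starts row 3. P = [[4], [5], [6]].
Insert 2: 2 bumps 4 from row 1; 4 bumps 5 from row 2; 5 bumps 6 from row 3; 6 starts row 4. P = [[2], [4], [5], [6]].
Insert 1: 1 bumps 2 from row 1; 2 bumps 4 from row 2; 4 bumps 5 from row 3; 5 bumps 6 from row 4; 6 starts row 5. P = [[1], [2], [4], [5], [6]].
Insert 3: appended to row 1. P = [[1, 3], [2], [4], [5], [6]].
Insert 7: appended to row 1. P = [[1, 3, 7], [2], [4], [5], [6]].

So P = [[1, 3, 7], [2], [4], [5], [6]], Q = [[1, 6, 7], [2], [3], [4], [5]].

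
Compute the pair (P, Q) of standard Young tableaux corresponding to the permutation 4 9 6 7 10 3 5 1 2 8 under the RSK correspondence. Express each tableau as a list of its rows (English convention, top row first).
P = [[1, 2, 7, 8], [3, 5, 10], [4, 6], [9]], Q = [[1, 2, 4, 5], [3, 7, 10], [6, 9], [8]]

Insert each entry of the permutation into P by Schensted row insertion, recording in Q the position of each new cell.

Insert 4: appended to row 1. P = [[4]].
Insert 9: appended to row 1. P = [[4, 9]].
Insert 6: 6 bumps 9 from row 1; 9 starts row 2. P = [[4, 6], [9]].
Insert 7: appended to row 1. P = [[4, 6, 7], [9]].
Insert 10: appended to row 1. P = [[4, 6, 7, 10], [9]].
Insert 3: 3 bumps 4 from row 1; 4 bumps 9 from row 2; 9 starts row 3. P = [[3, 6, 7, 10], [4], [9]].
Insert 5: 5 bumps 6 from row 1; 6 appends to row 2. P = [[3, 5, 7, 10], [4, 6], [9]].
Insert 1: 1 bumps 3 from row 1; 3 bumps 4 from row 2; 4 bumps 9 from row 3; 9 starts row 4. P = [[1, 5, 7, 10], [3, 6], [4], [9]].
Insert 2: 2 bumps 5 from row 1; 5 bumps 6 from row 2; 6 appends to row 3. P = [[1, 2, 7, 10], [3, 5], [4, 6], [9]].
Insert 8: 8 bumps 10 from row 1; 10 appends to row 2. P = [[1, 2, 7, 8], [3, 5, 10], [4, 6], [9]].

So P = [[1, 2, 7, 8], [3, 5, 10], [4, 6], [9]], Q = [[1, 2, 4, 5], [3, 7, 10], [6, 9], [8]].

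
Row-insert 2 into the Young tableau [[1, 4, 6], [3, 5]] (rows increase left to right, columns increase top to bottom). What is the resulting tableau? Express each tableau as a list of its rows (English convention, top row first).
In row 1, 2 replaces 4 (the leftmost entry greater than 2); 4 is bumped to row 2. In row 2, 4 replaces 5 (the leftmost entry greater than 4); 5 is bumped to row 3. 5 starts a new row 3. The new tableau is [[1, 2, 6], [3, 4], [5]].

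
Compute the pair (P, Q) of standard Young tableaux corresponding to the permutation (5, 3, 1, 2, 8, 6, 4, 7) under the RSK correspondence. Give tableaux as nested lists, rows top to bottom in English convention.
P = [[1, 2, 4, 7], [3, 6], [5, 8]], Q = [[1, 4, 5, 8], [2, 6], [3, 7]]

Insert each entry of the permutation into P by Schensted row insertion, recording in Q the position of each new cell.

Insert 5: appended to row 1. P = [[5]].
Insert 3: 3 bumps 5 from row 1; 5 starts row 2. P = [[3], [5]].
Insert 1: 1 bumps 3 from row 1; 3 bumps 5 from row 2; 5 starts row 3. P = [[1], [3], [5]].
Insert 2: appended to row 1. P = [[1, 2], [3], [5]].
Insert 8: appended to row 1. P = [[1, 2, 8], [3], [5]].
Insert 6: 6 bumps 8 from row 1; 8 appends to row 2. P = [[1, 2, 6], [3, 8], [5]].
Insert 4: 4 bumps 6 from row 1; 6 bumps 8 from row 2; 8 appends to row 3. P = [[1, 2, 4], [3, 6], [5, 8]].
Insert 7: appended to row 1. P = [[1, 2, 4, 7], [3, 6], [5, 8]].

So P = [[1, 2, 4, 7], [3, 6], [5, 8]], Q = [[1, 4, 5, 8], [2, 6], [3, 7]].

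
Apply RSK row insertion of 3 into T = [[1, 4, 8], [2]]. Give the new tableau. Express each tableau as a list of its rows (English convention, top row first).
[[1, 3, 8], [2, 4]]

In row 1, 3 replaces 4 (the leftmost entry greater than 3); 4 is bumped to row 2. 4 is appended to row 2. The new tableau is [[1, 3, 8], [2, 4]].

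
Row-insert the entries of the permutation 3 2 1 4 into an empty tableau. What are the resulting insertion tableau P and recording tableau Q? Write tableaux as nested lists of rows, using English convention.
Insert each entry of the permutation into P by Schensted row insertion, recording in Q the position of each new cell.

Insert 3: appended to row 1. P = [[3]].
Insert 2: 2 bumps 3 from row 1; 3 starts row 2. P = [[2], [3]].
Insert 1: 1 bumps 2 from row 1; 2 bumps 3 from row 2; 3 starts row 3. P = [[1], [2], [3]].
Insert 4: appended to row 1. P = [[1, 4], [2], [3]].

So P = [[1, 4], [2], [3]], Q = [[1, 4], [2], [3]].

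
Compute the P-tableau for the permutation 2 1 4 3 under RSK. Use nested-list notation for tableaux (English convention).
Insert 2: appended to row 1. P = [[2]].
Insert 1: 1 bumps 2 from row 1; 2 starts row 2. P = [[1], [2]].
Insert 4: appended to row 1. P = [[1, 4], [2]].
Insert 3: 3 bumps 4 from row 1; 4 appends to row 2. P = [[1, 3], [2, 4]].

So P = [[1, 3], [2, 4]].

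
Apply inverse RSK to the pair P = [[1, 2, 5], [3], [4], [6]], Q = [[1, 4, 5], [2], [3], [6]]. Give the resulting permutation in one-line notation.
Reverse RSK: for i = n, n-1, ..., 1, locate i in Q, remove the corresponding corner cell from P, and reverse-bump its entry up through P; the value ejected from row 1 is w(i).

So w = 6 4 1 3 5 2.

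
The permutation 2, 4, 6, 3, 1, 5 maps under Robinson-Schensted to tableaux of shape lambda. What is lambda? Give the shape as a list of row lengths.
[3, 2, 1]

Row-insert each entry into an empty tableau.

After inserting 2: P = [[2]].
After inserting 4: P = [[2, 4]].
After inserting 6: P = [[2, 4, 6]].
After inserting 3: P = [[2, 3, 6], [4]].
After inserting 1: P = [[1, 3, 6], [2], [4]].
After inserting 5: P = [[1, 3, 5], [2, 6], [4]].

The final insertion tableau P = [[1, 3, 5], [2, 6], [4]] has shape [3, 2, 1].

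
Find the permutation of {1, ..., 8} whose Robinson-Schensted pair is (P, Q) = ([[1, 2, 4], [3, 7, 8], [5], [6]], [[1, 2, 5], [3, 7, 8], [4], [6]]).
6 7 5 3 8 1 2 4

Reverse RSK: for i = n, n-1, ..., 1, locate i in Q, remove the corresponding corner cell from P, and reverse-bump its entry up through P; the value ejected from row 1 is w(i).

So w = 6 7 5 3 8 1 2 4.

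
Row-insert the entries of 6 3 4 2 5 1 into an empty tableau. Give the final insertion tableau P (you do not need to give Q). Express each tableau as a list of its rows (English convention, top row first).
P = [[1, 4, 5], [2], [3], [6]]

Insert 6: appended to row 1. P = [[6]].
Insert 3: 3 bumps 6 from row 1; 6 starts row 2. P = [[3], [6]].
Insert 4: appended to row 1. P = [[3, 4], [6]].
Insert 2: 2 bumps 3 from row 1; 3 bumps 6 from row 2; 6 starts row 3. P = [[2, 4], [3], [6]].
Insert 5: appended to row 1. P = [[2, 4, 5], [3], [6]].
Insert 1: 1 bumps 2 from row 1; 2 bumps 3 from row 2; 3 bumps 6 from row 3; 6 starts row 4. P = [[1, 4, 5], [2], [3], [6]].

So P = [[1, 4, 5], [2], [3], [6]].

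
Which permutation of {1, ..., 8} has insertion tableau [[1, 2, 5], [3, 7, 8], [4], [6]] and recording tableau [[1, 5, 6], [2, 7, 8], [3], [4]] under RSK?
Reverse the RSK construction: for i from n down to 1, find the cell of Q containing i, remove the entry at that cell from P, and reverse-bump it up through P; the value ejected from row 1 is w(i).

Step i=8: Q has 8 at row 2, column 3; remove 8 from row 2 of P and reverse-bump: 8 enters row 1 and ejects 5. So w(8) = 5. P is now [[1, 2, 8], [3, 7], [4], [6]].
Step i=7: Q has 7 at row 2, column 2; remove 7 from row 2 of P and reverse-bump: 7 enters row 1 and ejects 2. So w(7) = 2. P is now [[1, 7, 8], [3], [4], [6]].
Step i=6: Q has 6 at row 1, column 3; remove that cell from P, ejecting 8. So w(6) = 8. P is now [[1, 7], [3], [4], [6]].
Step i=5: Q has 5 at row 1, column 2; remove that cell from P, ejecting 7. So w(5) = 7. P is now [[1], [3], [4], [6]].
Step i=4: Q has 4 at row 4, column 1; remove 6 from row 4 of P and reverse-bump: 6 enters row 3 and ejects 4; 4 enters row 2 and ejects 3; 3 enters row 1 and ejects 1. So w(4) = 1. P is now [[3], [4], [6]].
Step i=3: Q has 3 at row 3, column 1; remove 6 from row 3 of P and reverse-bump: 6 enters row 2 and ejects 4; 4 enters row 1 and ejects 3. So w(3) = 3. P is now [[4], [6]].
Step i=2: Q has 2 at row 2, column 1; remove 6 from row 2 of P and reverse-bump: 6 enters row 1 and ejects 4. So w(2) = 4. P is now [[6]].
Step i=1: Q has 1 at row 1, column 1; remove that cell from P, ejecting 6. So w(1) = 6. P is now [].

So w = 6 4 3 1 7 8 2 5.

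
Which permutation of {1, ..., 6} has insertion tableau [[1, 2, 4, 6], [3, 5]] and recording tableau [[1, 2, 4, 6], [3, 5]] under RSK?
1 3 2 5 4 6

Reverse RSK: for i = n, n-1, ..., 1, locate i in Q, remove the corresponding corner cell from P, and reverse-bump its entry up through P; the value ejected from row 1 is w(i).

So w = 1 3 2 5 4 6.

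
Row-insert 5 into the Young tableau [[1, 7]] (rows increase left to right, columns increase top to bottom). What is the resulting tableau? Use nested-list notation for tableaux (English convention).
In row 1, 5 replaces 7 (the leftmost entry greater than 5); 7 is bumped to row 2. 7 starts a new row 2. The new tableau is [[1, 5], [7]].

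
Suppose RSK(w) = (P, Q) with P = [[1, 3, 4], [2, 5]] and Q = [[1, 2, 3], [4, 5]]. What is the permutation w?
Reverse the RSK construction: for i from n down to 1, find the cell of Q containing i, remove the entry at that cell from P, and reverse-bump it up through P; the value ejected from row 1 is w(i).

Step i=5: Q has 5 at row 2, column 2; remove 5 from row 2 of P and reverse-bump: 5 enters row 1 and ejects 4. So w(5) = 4. P is now [[1, 3, 5], [2]].
Step i=4: Q has 4 at row 2, column 1; remove 2 from row 2 of P and reverse-bump: 2 enters row 1 and ejects 1. So w(4) = 1. P is now [[2, 3, 5]].
Step i=3: Q has 3 at row 1, column 3; remove that cell from P, ejecting 5. So w(3) = 5. P is now [[2, 3]].
Step i=2: Q has 2 at row 1, column 2; remove that cell from P, ejecting 3. So w(2) = 3. P is now [[2]].
Step i=1: Q has 1 at row 1, column 1; remove that cell from P, ejecting 2. So w(1) = 2. P is now [].

So w = 2 3 5 1 4.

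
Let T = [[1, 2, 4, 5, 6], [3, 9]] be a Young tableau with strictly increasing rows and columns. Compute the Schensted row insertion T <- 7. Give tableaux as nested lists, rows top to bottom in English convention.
7 is larger than every entry of row 1, so it is appended to row 1. The new tableau is [[1, 2, 4, 5, 6, 7], [3, 9]].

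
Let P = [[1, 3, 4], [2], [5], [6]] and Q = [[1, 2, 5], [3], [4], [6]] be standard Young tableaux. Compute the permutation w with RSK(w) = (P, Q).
2 6 5 3 4 1

Reverse the RSK construction: for i from n down to 1, find the cell of Q containing i, remove the entry at that cell from P, and reverse-bump it up through P; the value ejected from row 1 is w(i).

Step i=6: Q has 6 at row 4, column 1; remove 6 from row 4 of P and reverse-bump: 6 enters row 3 and ejects 5; 5 enters row 2 and ejects 2; 2 enters row 1 and ejects 1. So w(6) = 1. P is now [[2, 3, 4], [5], [6]].
Step i=5: Q has 5 at row 1, column 3; remove that cell from P, ejecting 4. So w(5) = 4. P is now [[2, 3], [5], [6]].
Step i=4: Q has 4 at row 3, column 1; remove 6 from row 3 of P and reverse-bump: 6 enters row 2 and ejects 5; 5 enters row 1 and ejects 3. So w(4) = 3. P is now [[2, 5], [6]].
Step i=3: Q has 3 at row 2, column 1; remove 6 from row 2 of P and reverse-bump: 6 enters row 1 and ejects 5. So w(3) = 5. P is now [[2, 6]].
Step i=2: Q has 2 at row 1, column 2; remove that cell from P, ejecting 6. So w(2) = 6. P is now [[2]].
Step i=1: Q has 1 at row 1, column 1; remove that cell from P, ejecting 2. So w(1) = 2. P is now [].

So w = 2 6 5 3 4 1.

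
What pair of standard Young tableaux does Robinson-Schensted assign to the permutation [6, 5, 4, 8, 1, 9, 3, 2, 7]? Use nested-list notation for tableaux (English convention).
Insert each entry of the permutation into P by Schensted row insertion, recording in Q the position of each new cell.

Insert 6: appended to row 1. P = [[6]].
Insert 5: 5 bumps 6 from row 1; 6 starts row 2. P = [[5], [6]].
Insert 4: 4 bumps 5 from row 1; 5 bumps 6 from row 2; 6 starts row 3. P = [[4], [5], [6]].
Insert 8: appended to row 1. P = [[4, 8], [5], [6]].
Insert 1: 1 bumps 4 from row 1; 4 bumps 5 from row 2; 5 bumps 6 from row 3; 6 starts row 4. P = [[1, 8], [4], [5], [6]].
Insert 9: appended to row 1. P = [[1, 8, 9], [4], [5], [6]].
Insert 3: 3 bumps 8 from row 1; 8 appends to row 2. P = [[1, 3, 9], [4, 8], [5], [6]].
Insert 2: 2 bumps 3 from row 1; 3 bumps 4 from row 2; 4 bumps 5 from row 3; 5 bumps 6 from row 4; 6 starts row 5. P = [[1, 2, 9], [3, 8], [4], [5], [6]].
Insert 7: 7 bumps 9 from row 1; 9 appends to row 2. P = [[1, 2, 7], [3, 8, 9], [4], [5], [6]].

So P = [[1, 2, 7], [3, 8, 9], [4], [5], [6]], Q = [[1, 4, 6], [2, 7, 9], [3], [5], [8]].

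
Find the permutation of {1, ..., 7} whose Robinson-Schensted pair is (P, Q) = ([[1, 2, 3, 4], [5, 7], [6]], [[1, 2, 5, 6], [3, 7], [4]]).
Reverse RSK: for i = n, n-1, ..., 1, locate i in Q, remove the corresponding corner cell from P, and reverse-bump its entry up through P; the value ejected from row 1 is w(i).

So w = 1 6 5 2 3 7 4.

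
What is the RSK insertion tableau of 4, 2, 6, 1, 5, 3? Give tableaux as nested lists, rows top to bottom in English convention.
P = [[1, 3], [2, 5], [4, 6]]

Insert 4: appended to row 1. P = [[4]].
Insert 2: 2 bumps 4 from row 1; 4 starts row 2. P = [[2], [4]].
Insert 6: appended to row 1. P = [[2, 6], [4]].
Insert 1: 1 bumps 2 from row 1; 2 bumps 4 from row 2; 4 starts row 3. P = [[1, 6], [2], [4]].
Insert 5: 5 bumps 6 from row 1; 6 appends to row 2. P = [[1, 5], [2, 6], [4]].
Insert 3: 3 bumps 5 from row 1; 5 bumps 6 from row 2; 6 appends to row 3. P = [[1, 3], [2, 5], [4, 6]].

So P = [[1, 3], [2, 5], [4, 6]].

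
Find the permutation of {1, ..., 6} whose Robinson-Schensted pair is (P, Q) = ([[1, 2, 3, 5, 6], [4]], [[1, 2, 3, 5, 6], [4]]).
Reverse the RSK construction: for i from n down to 1, find the cell of Q containing i, remove the entry at that cell from P, and reverse-bump it up through P; the value ejected from row 1 is w(i).

Step i=6: Q has 6 at row 1, column 5; remove that cell from P, ejecting 6. So w(6) = 6. P is now [[1, 2, 3, 5], [4]].
Step i=5: Q has 5 at row 1, column 4; remove that cell from P, ejecting 5. So w(5) = 5. P is now [[1, 2, 3], [4]].
Step i=4: Q has 4 at row 2, column 1; remove 4 from row 2 of P and reverse-bump: 4 enters row 1 and ejects 3. So w(4) = 3. P is now [[1, 2, 4]].
Step i=3: Q has 3 at row 1, column 3; remove that cell from P, ejecting 4. So w(3) = 4. P is now [[1, 2]].
Step i=2: Q has 2 at row 1, column 2; remove that cell from P, ejecting 2. So w(2) = 2. P is now [[1]].
Step i=1: Q has 1 at row 1, column 1; remove that cell from P, ejecting 1. So w(1) = 1. P is now [].

So w = 1 2 4 3 5 6.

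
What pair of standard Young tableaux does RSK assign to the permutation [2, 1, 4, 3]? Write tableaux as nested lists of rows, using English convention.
P = [[1, 3], [2, 4]], Q = [[1, 3], [2, 4]]

Insert each entry of the permutation into P by Schensted row insertion, recording in Q the position of each new cell.

Insert 2: appended to row 1. P = [[2]].
Insert 1: 1 bumps 2 from row 1; 2 starts row 2. P = [[1], [2]].
Insert 4: appended to row 1. P = [[1, 4], [2]].
Insert 3: 3 bumps 4 from row 1; 4 appends to row 2. P = [[1, 3], [2, 4]].

So P = [[1, 3], [2, 4]], Q = [[1, 3], [2, 4]].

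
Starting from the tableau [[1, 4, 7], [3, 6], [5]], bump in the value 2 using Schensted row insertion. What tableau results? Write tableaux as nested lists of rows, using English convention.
[[1, 2, 7], [3, 4], [5, 6]]

In row 1, 2 replaces 4 (the leftmost entry greater than 2); 4 is bumped to row 2. In row 2, 4 replaces 6 (the leftmost entry greater than 4); 6 is bumped to row 3. 6 is appended to row 3. The new tableau is [[1, 2, 7], [3, 4], [5, 6]].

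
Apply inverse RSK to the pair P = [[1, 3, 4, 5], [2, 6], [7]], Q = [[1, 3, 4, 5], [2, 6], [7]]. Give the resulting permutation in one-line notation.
2 1 3 4 7 6 5

Reverse the RSK construction: for i from n down to 1, find the cell of Q containing i, remove the entry at that cell from P, and reverse-bump it up through P; the value ejected from row 1 is w(i).

Step i=7: Q has 7 at row 3, column 1; remove 7 from row 3 of P and reverse-bump: 7 enters row 2 and ejects 6; 6 enters row 1 and ejects 5. So w(7) = 5. P is now [[1, 3, 4, 6], [2, 7]].
Step i=6: Q has 6 at row 2, column 2; remove 7 from row 2 of P and reverse-bump: 7 enters row 1 and ejects 6. So w(6) = 6. P is now [[1, 3, 4, 7], [2]].
Step i=5: Q has 5 at row 1, column 4; remove that cell from P, ejecting 7. So w(5) = 7. P is now [[1, 3, 4], [2]].
Step i=4: Q has 4 at row 1, column 3; remove that cell from P, ejecting 4. So w(4) = 4. P is now [[1, 3], [2]].
Step i=3: Q has 3 at row 1, column 2; remove that cell from P, ejecting 3. So w(3) = 3. P is now [[1], [2]].
Step i=2: Q has 2 at row 2, column 1; remove 2 from row 2 of P and reverse-bump: 2 enters row 1 and ejects 1. So w(2) = 1. P is now [[2]].
Step i=1: Q has 1 at row 1, column 1; remove that cell from P, ejecting 2. So w(1) = 2. P is now [].

So w = 2 1 3 4 7 6 5.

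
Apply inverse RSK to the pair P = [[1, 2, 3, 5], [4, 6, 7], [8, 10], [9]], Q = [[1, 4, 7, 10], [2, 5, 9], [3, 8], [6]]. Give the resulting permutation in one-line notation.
Reverse the RSK construction: for i from n down to 1, find the cell of Q containing i, remove the entry at that cell from P, and reverse-bump it up through P; the value ejected from row 1 is w(i).

Step i=10: Q has 10 at row 1, column 4; remove that cell from P, ejecting 5. So w(10) = 5. P is now [[1, 2, 3], [4, 6, 7], [8, 10], [9]].
Step i=9: Q has 9 at row 2, column 3; remove 7 from row 2 of P and reverse-bump: 7 enters row 1 and ejects 3. So w(9) = 3. P is now [[1, 2, 7], [4, 6], [8, 10], [9]].
Step i=8: Q has 8 at row 3, column 2; remove 10 from row 3 of P and reverse-bump: 10 enters row 2 and ejects 6; 6 enters row 1 and ejects 2. So w(8) = 2. P is now [[1, 6, 7], [4, 10], [8], [9]].
Step i=7: Q has 7 at row 1, column 3; remove that cell from P, ejecting 7. So w(7) = 7. P is now [[1, 6], [4, 10], [8], [9]].
Step i=6: Q has 6 at row 4, column 1; remove 9 from row 4 of P and reverse-bump: 9 enters row 3 and ejects 8; 8 enters row 2 and ejects 4; 4 enters row 1 and ejects 1. So w(6) = 1. P is now [[4, 6], [8, 10], [9]].
Step i=5: Q has 5 at row 2, column 2; remove 10 from row 2 of P and reverse-bump: 10 enters row 1 and ejects 6. So w(5) = 6. P is now [[4, 10], [8], [9]].
Step i=4: Q has 4 at row 1, column 2; remove that cell from P, ejecting 10. So w(4) = 10. P is now [[4], [8], [9]].
Step i=3: Q has 3 at row 3, column 1; remove 9 from row 3 of P and reverse-bump: 9 enters row 2 and ejects 8; 8 enters row 1 and ejects 4. So w(3) = 4. P is now [[8], [9]].
Step i=2: Q has 2 at row 2, column 1; remove 9 from row 2 of P and reverse-bump: 9 enters row 1 and ejects 8. So w(2) = 8. P is now [[9]].
Step i=1: Q has 1 at row 1, column 1; remove that cell from P, ejecting 9. So w(1) = 9. P is now [].

So w = 9 8 4 10 6 1 7 2 3 5.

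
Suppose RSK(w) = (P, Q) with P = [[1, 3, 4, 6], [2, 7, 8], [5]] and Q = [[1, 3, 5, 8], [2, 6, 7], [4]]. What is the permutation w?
5 2 7 1 8 3 4 6

Reverse RSK: for i = n, n-1, ..., 1, locate i in Q, remove the corresponding corner cell from P, and reverse-bump its entry up through P; the value ejected from row 1 is w(i).

So w = 5 2 7 1 8 3 4 6.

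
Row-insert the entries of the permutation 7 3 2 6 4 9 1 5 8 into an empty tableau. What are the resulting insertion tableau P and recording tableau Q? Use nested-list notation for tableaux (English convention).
Insert each entry of the permutation into P by Schensted row insertion, recording in Q the position of each new cell.

After inserting 7: P = [[7]].
After inserting 3: P = [[3], [7]].
After inserting 2: P = [[2], [3], [7]].
After inserting 6: P = [[2, 6], [3], [7]].
After inserting 4: P = [[2, 4], [3, 6], [7]].
After inserting 9: P = [[2, 4, 9], [3, 6], [7]].
After inserting 1: P = [[1, 4, 9], [2, 6], [3], [7]].
After inserting 5: P = [[1, 4, 5], [2, 6, 9], [3], [7]].
After inserting 8: P = [[1, 4, 5, 8], [2, 6, 9], [3], [7]].

So P = [[1, 4, 5, 8], [2, 6, 9], [3], [7]], Q = [[1, 4, 6, 9], [2, 5, 8], [3], [7]].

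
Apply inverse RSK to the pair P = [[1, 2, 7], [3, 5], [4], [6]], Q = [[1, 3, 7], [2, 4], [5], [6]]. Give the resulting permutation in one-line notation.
Reverse the RSK construction: for i from n down to 1, find the cell of Q containing i, remove the entry at that cell from P, and reverse-bump it up through P; the value ejected from row 1 is w(i).

Step i=7: Q has 7 at row 1, column 3; remove that cell from P, ejecting 7. So w(7) = 7. P is now [[1, 2], [3, 5], [4], [6]].
Step i=6: Q has 6 at row 4, column 1; remove 6 from row 4 of P and reverse-bump: 6 enters row 3 and ejects 4; 4 enters row 2 and ejects 3; 3 enters row 1 and ejects 2. So w(6) = 2. P is now [[1, 3], [4, 5], [6]].
Step i=5: Q has 5 at row 3, column 1; remove 6 from row 3 of P and reverse-bump: 6 enters row 2 and ejects 5; 5 enters row 1 and ejects 3. So w(5) = 3. P is now [[1, 5], [4, 6]].
Step i=4: Q has 4 at row 2, column 2; remove 6 from row 2 of P and reverse-bump: 6 enters row 1 and ejects 5. So w(4) = 5. P is now [[1, 6], [4]].
Step i=3: Q has 3 at row 1, column 2; remove that cell from P, ejecting 6. So w(3) = 6. P is now [[1], [4]].
Step i=2: Q has 2 at row 2, column 1; remove 4 from row 2 of P and reverse-bump: 4 enters row 1 and ejects 1. So w(2) = 1. P is now [[4]].
Step i=1: Q has 1 at row 1, column 1; remove that cell from P, ejecting 4. So w(1) = 4. P is now [].

So w = 4 1 6 5 3 2 7.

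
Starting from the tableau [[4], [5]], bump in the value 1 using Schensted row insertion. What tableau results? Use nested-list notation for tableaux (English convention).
In row 1, 1 replaces 4 (the leftmost entry greater than 1); 4 is bumped to row 2. In row 2, 4 replaces 5 (the leftmost entry greater than 4); 5 is bumped to row 3. 5 starts a new row 3. The new tableau is [[1], [4], [5]].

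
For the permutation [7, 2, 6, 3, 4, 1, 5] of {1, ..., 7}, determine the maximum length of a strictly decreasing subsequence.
4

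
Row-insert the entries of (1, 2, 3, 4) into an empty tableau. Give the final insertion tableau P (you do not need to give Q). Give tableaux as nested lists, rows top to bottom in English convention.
Insert 1: appended to row 1. P = [[1]].
Insert 2: appended to row 1. P = [[1, 2]].
Insert 3: appended to row 1. P = [[1, 2, 3]].
Insert 4: appended to row 1. P = [[1, 2, 3, 4]].

So P = [[1, 2, 3, 4]].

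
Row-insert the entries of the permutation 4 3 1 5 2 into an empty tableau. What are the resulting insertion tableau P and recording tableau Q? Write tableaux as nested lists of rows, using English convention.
P = [[1, 2], [3, 5], [4]], Q = [[1, 4], [2, 5], [3]]

Insert each entry of the permutation into P by Schensted row insertion, recording in Q the position of each new cell.

Insert 4: appended to row 1. P = [[4]].
Insert 3: 3 bumps 4 from row 1; 4 starts row 2. P = [[3], [4]].
Insert 1: 1 bumps 3 from row 1; 3 bumps 4 from row 2; 4 starts row 3. P = [[1], [3], [4]].
Insert 5: appended to row 1. P = [[1, 5], [3], [4]].
Insert 2: 2 bumps 5 from row 1; 5 appends to row 2. P = [[1, 2], [3, 5], [4]].

So P = [[1, 2], [3, 5], [4]], Q = [[1, 4], [2, 5], [3]].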